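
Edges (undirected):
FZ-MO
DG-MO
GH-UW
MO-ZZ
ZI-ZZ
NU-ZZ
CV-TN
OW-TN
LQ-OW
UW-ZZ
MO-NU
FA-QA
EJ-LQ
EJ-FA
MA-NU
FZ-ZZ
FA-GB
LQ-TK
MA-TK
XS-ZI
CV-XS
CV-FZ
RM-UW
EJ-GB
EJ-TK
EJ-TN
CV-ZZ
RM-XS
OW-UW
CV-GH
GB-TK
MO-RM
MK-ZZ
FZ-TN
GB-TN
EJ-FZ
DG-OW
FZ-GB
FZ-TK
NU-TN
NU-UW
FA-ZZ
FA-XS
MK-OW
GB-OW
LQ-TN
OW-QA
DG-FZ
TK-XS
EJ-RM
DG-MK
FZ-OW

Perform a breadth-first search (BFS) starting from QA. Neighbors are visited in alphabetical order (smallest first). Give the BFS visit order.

Visit QA; enqueue FA, OW → queue [FA, OW]
Visit FA; enqueue EJ, GB, XS, ZZ → queue [OW, EJ, GB, XS, ZZ]
Visit OW; enqueue DG, FZ, LQ, MK, TN, UW → queue [EJ, GB, XS, ZZ, DG, FZ, LQ, MK, TN, UW]
Visit EJ; enqueue RM, TK → queue [GB, XS, ZZ, DG, FZ, LQ, MK, TN, UW, RM, TK]
Visit GB → queue [XS, ZZ, DG, FZ, LQ, MK, TN, UW, RM, TK]
Visit XS; enqueue CV, ZI → queue [ZZ, DG, FZ, LQ, MK, TN, UW, RM, TK, CV, ZI]
Visit ZZ; enqueue MO, NU → queue [DG, FZ, LQ, MK, TN, UW, RM, TK, CV, ZI, MO, NU]
Visit DG → queue [FZ, LQ, MK, TN, UW, RM, TK, CV, ZI, MO, NU]
Visit FZ → queue [LQ, MK, TN, UW, RM, TK, CV, ZI, MO, NU]
Visit LQ → queue [MK, TN, UW, RM, TK, CV, ZI, MO, NU]
Visit MK → queue [TN, UW, RM, TK, CV, ZI, MO, NU]
Visit TN → queue [UW, RM, TK, CV, ZI, MO, NU]
Visit UW; enqueue GH → queue [RM, TK, CV, ZI, MO, NU, GH]
Visit RM → queue [TK, CV, ZI, MO, NU, GH]
Visit TK; enqueue MA → queue [CV, ZI, MO, NU, GH, MA]
Visit CV → queue [ZI, MO, NU, GH, MA]
Visit ZI → queue [MO, NU, GH, MA]
Visit MO → queue [NU, GH, MA]
Visit NU → queue [GH, MA]
Visit GH → queue [MA]
Visit MA → queue []

QA, FA, OW, EJ, GB, XS, ZZ, DG, FZ, LQ, MK, TN, UW, RM, TK, CV, ZI, MO, NU, GH, MA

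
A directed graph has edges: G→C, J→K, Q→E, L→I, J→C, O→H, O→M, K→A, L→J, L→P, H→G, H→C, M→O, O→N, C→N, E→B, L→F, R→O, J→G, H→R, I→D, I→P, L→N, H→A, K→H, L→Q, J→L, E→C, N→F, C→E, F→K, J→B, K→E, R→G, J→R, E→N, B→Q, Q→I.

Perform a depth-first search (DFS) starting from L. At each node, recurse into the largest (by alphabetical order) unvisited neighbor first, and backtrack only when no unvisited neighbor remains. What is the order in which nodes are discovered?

L, Q, I, P, D, E, N, F, K, H, R, O, M, G, C, A, B, J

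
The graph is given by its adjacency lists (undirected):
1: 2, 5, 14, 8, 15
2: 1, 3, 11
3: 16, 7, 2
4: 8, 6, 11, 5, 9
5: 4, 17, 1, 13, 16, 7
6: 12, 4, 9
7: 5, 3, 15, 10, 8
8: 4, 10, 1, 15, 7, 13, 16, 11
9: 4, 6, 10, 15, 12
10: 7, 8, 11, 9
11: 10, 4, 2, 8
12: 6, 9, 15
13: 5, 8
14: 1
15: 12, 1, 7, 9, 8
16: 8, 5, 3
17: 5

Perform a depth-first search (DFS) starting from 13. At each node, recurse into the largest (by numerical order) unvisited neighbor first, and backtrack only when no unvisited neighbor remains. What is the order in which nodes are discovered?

13, 8, 16, 5, 17, 7, 15, 12, 9, 10, 11, 4, 6, 2, 3, 1, 14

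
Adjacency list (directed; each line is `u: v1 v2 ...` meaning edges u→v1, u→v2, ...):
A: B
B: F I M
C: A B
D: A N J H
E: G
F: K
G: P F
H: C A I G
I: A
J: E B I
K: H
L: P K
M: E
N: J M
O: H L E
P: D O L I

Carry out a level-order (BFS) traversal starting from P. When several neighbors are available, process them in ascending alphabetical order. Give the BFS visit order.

P D I L O A H J N K E B C G M F

Visit P; enqueue D, I, L, O → queue [D, I, L, O]
Visit D; enqueue A, H, J, N → queue [I, L, O, A, H, J, N]
Visit I → queue [L, O, A, H, J, N]
Visit L; enqueue K → queue [O, A, H, J, N, K]
Visit O; enqueue E → queue [A, H, J, N, K, E]
Visit A; enqueue B → queue [H, J, N, K, E, B]
Visit H; enqueue C, G → queue [J, N, K, E, B, C, G]
Visit J → queue [N, K, E, B, C, G]
Visit N; enqueue M → queue [K, E, B, C, G, M]
Visit K → queue [E, B, C, G, M]
Visit E → queue [B, C, G, M]
Visit B; enqueue F → queue [C, G, M, F]
Visit C → queue [G, M, F]
Visit G → queue [M, F]
Visit M → queue [F]
Visit F → queue []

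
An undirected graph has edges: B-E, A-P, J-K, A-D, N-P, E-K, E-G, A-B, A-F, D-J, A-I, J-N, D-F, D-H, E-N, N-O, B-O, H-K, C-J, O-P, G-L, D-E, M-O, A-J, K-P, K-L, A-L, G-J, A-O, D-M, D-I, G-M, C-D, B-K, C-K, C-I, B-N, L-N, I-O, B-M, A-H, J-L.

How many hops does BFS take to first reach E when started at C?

2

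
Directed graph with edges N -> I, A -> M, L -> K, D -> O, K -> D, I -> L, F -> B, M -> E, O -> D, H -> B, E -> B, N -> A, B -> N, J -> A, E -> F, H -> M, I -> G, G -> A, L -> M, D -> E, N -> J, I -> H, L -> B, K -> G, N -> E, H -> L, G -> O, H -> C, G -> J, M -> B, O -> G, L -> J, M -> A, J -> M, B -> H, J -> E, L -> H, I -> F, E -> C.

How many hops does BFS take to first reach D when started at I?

Level 0: I
Level 1: F, G, H, L
Level 2: A, B, C, J, K, M, O
Level 3: D, E, N
D first appears at level 3.

3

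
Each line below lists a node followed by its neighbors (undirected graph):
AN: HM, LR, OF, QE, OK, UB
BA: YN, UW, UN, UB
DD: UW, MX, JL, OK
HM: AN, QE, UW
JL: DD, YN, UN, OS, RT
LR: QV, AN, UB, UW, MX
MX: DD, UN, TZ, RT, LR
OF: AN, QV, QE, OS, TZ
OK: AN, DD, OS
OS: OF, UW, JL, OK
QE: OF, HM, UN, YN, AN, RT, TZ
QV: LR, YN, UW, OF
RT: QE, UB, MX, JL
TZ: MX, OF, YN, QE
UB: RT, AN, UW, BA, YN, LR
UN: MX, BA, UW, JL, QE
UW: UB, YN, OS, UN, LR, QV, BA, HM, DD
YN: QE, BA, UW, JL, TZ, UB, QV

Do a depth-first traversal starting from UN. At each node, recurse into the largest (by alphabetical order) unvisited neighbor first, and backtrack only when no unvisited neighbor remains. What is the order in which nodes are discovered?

Visit UN
UN → UW
UW → YN
YN → UB
UB → RT
RT → QE
QE → TZ
TZ → OF
OF → QV
QV → LR
LR → MX
MX → DD
DD → OK
OK → OS
OS → JL
OK → AN
AN → HM
UB → BA

UN, UW, YN, UB, RT, QE, TZ, OF, QV, LR, MX, DD, OK, OS, JL, AN, HM, BA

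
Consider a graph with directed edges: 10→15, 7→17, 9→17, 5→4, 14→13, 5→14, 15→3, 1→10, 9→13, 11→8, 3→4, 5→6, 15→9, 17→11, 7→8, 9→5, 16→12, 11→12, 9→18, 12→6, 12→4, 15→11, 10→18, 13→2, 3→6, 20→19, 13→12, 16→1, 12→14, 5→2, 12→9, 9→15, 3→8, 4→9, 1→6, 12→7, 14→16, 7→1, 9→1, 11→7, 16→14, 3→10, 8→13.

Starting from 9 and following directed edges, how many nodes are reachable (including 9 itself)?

18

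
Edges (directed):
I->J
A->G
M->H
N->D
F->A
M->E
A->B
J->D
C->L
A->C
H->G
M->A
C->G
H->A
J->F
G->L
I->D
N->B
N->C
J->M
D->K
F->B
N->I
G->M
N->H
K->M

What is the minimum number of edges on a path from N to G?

Level 0: N
Level 1: B, C, D, H, I
Level 2: A, G, J, K, L
Level 3: F, M
Level 4: E
G first appears at level 2.

2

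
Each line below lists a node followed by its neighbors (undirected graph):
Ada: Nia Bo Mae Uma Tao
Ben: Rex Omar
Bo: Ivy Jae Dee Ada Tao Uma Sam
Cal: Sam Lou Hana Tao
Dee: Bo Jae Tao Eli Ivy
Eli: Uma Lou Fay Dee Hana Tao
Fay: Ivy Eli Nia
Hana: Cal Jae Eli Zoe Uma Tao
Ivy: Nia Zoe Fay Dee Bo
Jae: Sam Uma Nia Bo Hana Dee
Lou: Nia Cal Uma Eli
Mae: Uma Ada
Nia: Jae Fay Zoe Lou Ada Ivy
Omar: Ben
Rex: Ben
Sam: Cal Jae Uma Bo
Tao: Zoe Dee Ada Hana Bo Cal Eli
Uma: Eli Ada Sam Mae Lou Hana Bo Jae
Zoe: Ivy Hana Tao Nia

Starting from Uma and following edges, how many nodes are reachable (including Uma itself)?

BFS from Uma visits: Uma, Eli, Ada, Sam, Mae, Lou, Hana, Bo, Jae, Fay, Dee, Tao, Nia, Cal, Zoe, Ivy
Reachable nodes: 16 of 19 total.

16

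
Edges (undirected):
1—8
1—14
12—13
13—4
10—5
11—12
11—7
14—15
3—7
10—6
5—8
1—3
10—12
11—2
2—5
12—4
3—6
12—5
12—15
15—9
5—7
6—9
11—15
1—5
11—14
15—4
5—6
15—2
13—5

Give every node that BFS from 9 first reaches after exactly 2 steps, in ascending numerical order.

2, 3, 4, 5, 10, 11, 12, 14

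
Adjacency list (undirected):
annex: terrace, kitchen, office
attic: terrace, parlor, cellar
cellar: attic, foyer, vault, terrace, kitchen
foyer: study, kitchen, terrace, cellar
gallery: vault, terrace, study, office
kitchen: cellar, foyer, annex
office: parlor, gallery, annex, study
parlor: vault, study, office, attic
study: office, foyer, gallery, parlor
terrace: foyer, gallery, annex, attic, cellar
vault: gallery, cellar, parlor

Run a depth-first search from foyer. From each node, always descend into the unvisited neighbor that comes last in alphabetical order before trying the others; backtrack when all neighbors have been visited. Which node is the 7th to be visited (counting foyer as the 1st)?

office

Visit foyer
foyer → terrace
terrace → gallery
gallery → vault
vault → parlor
parlor → study
study → office
office → annex
annex → kitchen
kitchen → cellar
cellar → attic

Visit order: foyer, terrace, gallery, vault, parlor, study, office, annex, kitchen, cellar, attic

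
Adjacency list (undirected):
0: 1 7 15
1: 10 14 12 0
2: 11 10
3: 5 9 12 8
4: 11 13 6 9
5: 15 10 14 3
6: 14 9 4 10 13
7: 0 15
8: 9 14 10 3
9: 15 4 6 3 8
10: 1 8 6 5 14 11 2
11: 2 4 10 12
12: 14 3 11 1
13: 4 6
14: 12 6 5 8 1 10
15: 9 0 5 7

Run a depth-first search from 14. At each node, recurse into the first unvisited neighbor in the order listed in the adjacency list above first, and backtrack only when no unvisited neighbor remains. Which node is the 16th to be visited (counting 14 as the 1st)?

Visit 14
14 → 12
12 → 3
3 → 5
5 → 15
15 → 9
9 → 4
4 → 11
11 → 2
2 → 10
10 → 1
1 → 0
0 → 7
10 → 8
10 → 6
6 → 13

Visit order: 14, 12, 3, 5, 15, 9, 4, 11, 2, 10, 1, 0, 7, 8, 6, 13

13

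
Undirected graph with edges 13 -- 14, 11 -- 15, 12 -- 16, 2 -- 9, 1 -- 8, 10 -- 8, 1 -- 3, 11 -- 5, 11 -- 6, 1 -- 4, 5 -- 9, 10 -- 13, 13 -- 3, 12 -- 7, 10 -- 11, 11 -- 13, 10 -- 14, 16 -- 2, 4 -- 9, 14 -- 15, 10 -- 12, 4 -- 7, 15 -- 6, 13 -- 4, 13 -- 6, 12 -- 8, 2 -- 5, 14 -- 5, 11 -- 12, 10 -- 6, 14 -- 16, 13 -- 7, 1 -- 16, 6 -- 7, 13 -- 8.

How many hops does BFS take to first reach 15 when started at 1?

Level 0: 1
Level 1: 3, 4, 8, 16
Level 2: 2, 7, 9, 10, 12, 13, 14
Level 3: 5, 6, 11, 15
15 first appears at level 3.

3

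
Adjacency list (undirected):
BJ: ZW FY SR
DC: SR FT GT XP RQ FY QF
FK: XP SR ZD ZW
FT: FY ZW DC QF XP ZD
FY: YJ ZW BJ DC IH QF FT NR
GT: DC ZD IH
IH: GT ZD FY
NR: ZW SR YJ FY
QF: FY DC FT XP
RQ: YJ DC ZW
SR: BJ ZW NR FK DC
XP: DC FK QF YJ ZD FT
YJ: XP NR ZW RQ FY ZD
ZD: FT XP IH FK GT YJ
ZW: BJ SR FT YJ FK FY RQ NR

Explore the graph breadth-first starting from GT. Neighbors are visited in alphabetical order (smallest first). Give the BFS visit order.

GT -> DC -> IH -> ZD -> FT -> FY -> QF -> RQ -> SR -> XP -> FK -> YJ -> ZW -> BJ -> NR

Visit GT; enqueue DC, IH, ZD → queue [DC, IH, ZD]
Visit DC; enqueue FT, FY, QF, RQ, SR, XP → queue [IH, ZD, FT, FY, QF, RQ, SR, XP]
Visit IH → queue [ZD, FT, FY, QF, RQ, SR, XP]
Visit ZD; enqueue FK, YJ → queue [FT, FY, QF, RQ, SR, XP, FK, YJ]
Visit FT; enqueue ZW → queue [FY, QF, RQ, SR, XP, FK, YJ, ZW]
Visit FY; enqueue BJ, NR → queue [QF, RQ, SR, XP, FK, YJ, ZW, BJ, NR]
Visit QF → queue [RQ, SR, XP, FK, YJ, ZW, BJ, NR]
Visit RQ → queue [SR, XP, FK, YJ, ZW, BJ, NR]
Visit SR → queue [XP, FK, YJ, ZW, BJ, NR]
Visit XP → queue [FK, YJ, ZW, BJ, NR]
Visit FK → queue [YJ, ZW, BJ, NR]
Visit YJ → queue [ZW, BJ, NR]
Visit ZW → queue [BJ, NR]
Visit BJ → queue [NR]
Visit NR → queue []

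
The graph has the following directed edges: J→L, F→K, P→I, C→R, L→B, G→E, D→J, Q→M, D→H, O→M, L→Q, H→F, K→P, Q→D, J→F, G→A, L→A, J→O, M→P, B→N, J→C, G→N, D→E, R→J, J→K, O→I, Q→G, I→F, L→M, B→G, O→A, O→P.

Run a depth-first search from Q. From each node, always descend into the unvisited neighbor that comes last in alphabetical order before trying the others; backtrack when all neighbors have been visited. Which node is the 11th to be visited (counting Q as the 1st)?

D

Visit Q
Q → M
M → P
P → I
I → F
F → K
Q → G
G → N
G → E
G → A
Q → D
D → J
J → O
J → L
L → B
J → C
C → R
D → H

Visit order: Q, M, P, I, F, K, G, N, E, A, D, J, O, L, B, C, R, H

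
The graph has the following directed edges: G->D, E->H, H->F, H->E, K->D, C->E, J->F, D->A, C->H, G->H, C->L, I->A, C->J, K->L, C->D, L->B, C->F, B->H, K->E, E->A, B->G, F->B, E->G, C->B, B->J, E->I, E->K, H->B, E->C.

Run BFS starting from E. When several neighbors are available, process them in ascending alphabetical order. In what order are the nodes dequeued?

E → A → C → G → H → I → K → B → D → F → J → L

Visit E; enqueue A, C, G, H, I, K → queue [A, C, G, H, I, K]
Visit A → queue [C, G, H, I, K]
Visit C; enqueue B, D, F, J, L → queue [G, H, I, K, B, D, F, J, L]
Visit G → queue [H, I, K, B, D, F, J, L]
Visit H → queue [I, K, B, D, F, J, L]
Visit I → queue [K, B, D, F, J, L]
Visit K → queue [B, D, F, J, L]
Visit B → queue [D, F, J, L]
Visit D → queue [F, J, L]
Visit F → queue [J, L]
Visit J → queue [L]
Visit L → queue []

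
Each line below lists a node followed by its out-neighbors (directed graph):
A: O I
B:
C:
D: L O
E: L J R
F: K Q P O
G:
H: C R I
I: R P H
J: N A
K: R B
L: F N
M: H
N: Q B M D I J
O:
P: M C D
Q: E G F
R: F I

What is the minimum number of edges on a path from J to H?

Level 0: J
Level 1: A, N
Level 2: B, D, I, M, O, Q
Level 3: E, F, G, H, L, P, R
Level 4: C, K
H first appears at level 3.

3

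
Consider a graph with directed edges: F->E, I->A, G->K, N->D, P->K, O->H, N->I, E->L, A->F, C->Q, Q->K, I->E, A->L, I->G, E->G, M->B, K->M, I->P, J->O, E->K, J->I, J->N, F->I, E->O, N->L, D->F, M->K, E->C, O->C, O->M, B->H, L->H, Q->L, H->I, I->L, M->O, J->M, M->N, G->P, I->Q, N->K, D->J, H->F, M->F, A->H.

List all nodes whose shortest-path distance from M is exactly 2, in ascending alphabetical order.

Level 0: M
Level 1: B, F, K, N, O
Level 2: C, D, E, H, I, L
Level 3: A, G, J, P, Q

C, D, E, H, I, L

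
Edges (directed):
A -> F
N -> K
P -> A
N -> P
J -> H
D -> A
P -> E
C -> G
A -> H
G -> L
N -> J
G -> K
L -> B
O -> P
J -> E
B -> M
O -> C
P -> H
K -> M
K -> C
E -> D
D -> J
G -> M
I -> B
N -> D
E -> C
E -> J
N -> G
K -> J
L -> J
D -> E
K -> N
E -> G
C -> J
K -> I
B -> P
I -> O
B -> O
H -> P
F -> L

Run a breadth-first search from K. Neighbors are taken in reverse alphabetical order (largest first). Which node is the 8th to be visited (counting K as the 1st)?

Visit K; enqueue N, M, J, I, C → queue [N, M, J, I, C]
Visit N; enqueue P, G, D → queue [M, J, I, C, P, G, D]
Visit M → queue [J, I, C, P, G, D]
Visit J; enqueue H, E → queue [I, C, P, G, D, H, E]
Visit I; enqueue O, B → queue [C, P, G, D, H, E, O, B]
Visit C → queue [P, G, D, H, E, O, B]
Visit P; enqueue A → queue [G, D, H, E, O, B, A]
Visit G; enqueue L → queue [D, H, E, O, B, A, L]
Visit D → queue [H, E, O, B, A, L]
Visit H → queue [E, O, B, A, L]
Visit E → queue [O, B, A, L]
Visit O → queue [B, A, L]
Visit B → queue [A, L]
Visit A; enqueue F → queue [L, F]
Visit L → queue [F]
Visit F → queue []

Visit order: K, N, M, J, I, C, P, G, D, H, E, O, B, A, L, F

G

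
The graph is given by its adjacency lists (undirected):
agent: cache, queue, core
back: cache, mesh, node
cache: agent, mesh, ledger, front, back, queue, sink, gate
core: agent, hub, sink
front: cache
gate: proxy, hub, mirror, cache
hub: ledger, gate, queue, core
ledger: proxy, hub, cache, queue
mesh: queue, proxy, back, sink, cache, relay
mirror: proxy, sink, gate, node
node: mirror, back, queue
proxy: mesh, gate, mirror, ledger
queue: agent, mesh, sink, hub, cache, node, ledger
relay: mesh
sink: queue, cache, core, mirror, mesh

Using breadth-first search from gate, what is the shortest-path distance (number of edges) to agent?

2

Level 0: gate
Level 1: cache, hub, mirror, proxy
Level 2: agent, back, core, front, ledger, mesh, node, queue, sink
Level 3: relay
agent first appears at level 2.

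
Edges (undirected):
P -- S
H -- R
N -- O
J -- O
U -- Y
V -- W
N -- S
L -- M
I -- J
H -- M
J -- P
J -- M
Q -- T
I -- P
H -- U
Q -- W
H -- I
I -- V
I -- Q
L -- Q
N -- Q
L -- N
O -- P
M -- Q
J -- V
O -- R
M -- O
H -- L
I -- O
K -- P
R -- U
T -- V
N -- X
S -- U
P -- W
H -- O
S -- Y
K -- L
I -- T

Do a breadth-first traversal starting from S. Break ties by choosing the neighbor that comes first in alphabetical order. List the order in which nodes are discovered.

S -> N -> P -> U -> Y -> L -> O -> Q -> X -> I -> J -> K -> W -> H -> R -> M -> T -> V

Visit S; enqueue N, P, U, Y → queue [N, P, U, Y]
Visit N; enqueue L, O, Q, X → queue [P, U, Y, L, O, Q, X]
Visit P; enqueue I, J, K, W → queue [U, Y, L, O, Q, X, I, J, K, W]
Visit U; enqueue H, R → queue [Y, L, O, Q, X, I, J, K, W, H, R]
Visit Y → queue [L, O, Q, X, I, J, K, W, H, R]
Visit L; enqueue M → queue [O, Q, X, I, J, K, W, H, R, M]
Visit O → queue [Q, X, I, J, K, W, H, R, M]
Visit Q; enqueue T → queue [X, I, J, K, W, H, R, M, T]
Visit X → queue [I, J, K, W, H, R, M, T]
Visit I; enqueue V → queue [J, K, W, H, R, M, T, V]
Visit J → queue [K, W, H, R, M, T, V]
Visit K → queue [W, H, R, M, T, V]
Visit W → queue [H, R, M, T, V]
Visit H → queue [R, M, T, V]
Visit R → queue [M, T, V]
Visit M → queue [T, V]
Visit T → queue [V]
Visit V → queue []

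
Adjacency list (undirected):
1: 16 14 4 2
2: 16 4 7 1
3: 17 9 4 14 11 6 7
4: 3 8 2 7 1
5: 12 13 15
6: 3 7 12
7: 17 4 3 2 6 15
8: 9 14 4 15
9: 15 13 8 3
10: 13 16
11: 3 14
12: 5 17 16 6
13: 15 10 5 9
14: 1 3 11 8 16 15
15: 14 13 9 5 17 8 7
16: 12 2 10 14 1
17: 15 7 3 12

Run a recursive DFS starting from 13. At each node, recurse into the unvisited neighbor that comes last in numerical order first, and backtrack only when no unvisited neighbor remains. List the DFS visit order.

13, 15, 17, 12, 16, 14, 11, 3, 9, 8, 4, 7, 6, 2, 1, 10, 5

Visit 13
13 → 15
15 → 17
17 → 12
12 → 16
16 → 14
14 → 11
11 → 3
3 → 9
9 → 8
8 → 4
4 → 7
7 → 6
7 → 2
2 → 1
16 → 10
12 → 5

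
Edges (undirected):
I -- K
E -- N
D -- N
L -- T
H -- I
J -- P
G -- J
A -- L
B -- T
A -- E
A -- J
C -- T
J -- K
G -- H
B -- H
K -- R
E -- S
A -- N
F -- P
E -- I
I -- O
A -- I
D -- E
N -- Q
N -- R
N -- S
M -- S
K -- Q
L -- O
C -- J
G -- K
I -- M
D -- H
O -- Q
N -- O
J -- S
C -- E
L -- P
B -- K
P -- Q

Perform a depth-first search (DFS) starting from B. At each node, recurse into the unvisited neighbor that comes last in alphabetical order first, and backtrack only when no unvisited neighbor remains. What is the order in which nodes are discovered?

Visit B
B → T
T → L
L → P
P → Q
Q → O
O → N
N → S
S → M
M → I
I → K
K → R
K → J
J → G
G → H
H → D
D → E
E → C
E → A
P → F

B T L P Q O N S M I K R J G H D E C A F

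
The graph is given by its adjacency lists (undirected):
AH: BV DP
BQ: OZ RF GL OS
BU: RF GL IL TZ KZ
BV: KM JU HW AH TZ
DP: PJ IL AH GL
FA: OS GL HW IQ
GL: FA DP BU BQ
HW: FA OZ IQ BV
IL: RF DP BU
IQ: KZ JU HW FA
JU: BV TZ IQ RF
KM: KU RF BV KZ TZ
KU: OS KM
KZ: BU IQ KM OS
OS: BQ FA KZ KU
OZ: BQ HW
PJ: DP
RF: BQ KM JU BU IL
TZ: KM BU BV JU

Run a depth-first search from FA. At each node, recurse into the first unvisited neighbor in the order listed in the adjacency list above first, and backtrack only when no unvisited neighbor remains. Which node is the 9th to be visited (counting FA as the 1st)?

RF

Visit FA
FA → OS
OS → BQ
BQ → OZ
OZ → HW
HW → IQ
IQ → KZ
KZ → BU
BU → RF
RF → KM
KM → KU
KM → BV
BV → JU
JU → TZ
BV → AH
AH → DP
DP → PJ
DP → IL
DP → GL

Visit order: FA, OS, BQ, OZ, HW, IQ, KZ, BU, RF, KM, KU, BV, JU, TZ, AH, DP, PJ, IL, GL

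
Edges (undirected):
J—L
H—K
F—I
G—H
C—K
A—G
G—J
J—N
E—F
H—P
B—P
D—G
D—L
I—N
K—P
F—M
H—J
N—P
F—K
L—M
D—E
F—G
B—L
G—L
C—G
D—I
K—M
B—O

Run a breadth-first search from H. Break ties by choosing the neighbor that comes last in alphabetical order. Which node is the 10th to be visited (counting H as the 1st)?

C

Visit H; enqueue P, K, J, G → queue [P, K, J, G]
Visit P; enqueue N, B → queue [K, J, G, N, B]
Visit K; enqueue M, F, C → queue [J, G, N, B, M, F, C]
Visit J; enqueue L → queue [G, N, B, M, F, C, L]
Visit G; enqueue D, A → queue [N, B, M, F, C, L, D, A]
Visit N; enqueue I → queue [B, M, F, C, L, D, A, I]
Visit B; enqueue O → queue [M, F, C, L, D, A, I, O]
Visit M → queue [F, C, L, D, A, I, O]
Visit F; enqueue E → queue [C, L, D, A, I, O, E]
Visit C → queue [L, D, A, I, O, E]
Visit L → queue [D, A, I, O, E]
Visit D → queue [A, I, O, E]
Visit A → queue [I, O, E]
Visit I → queue [O, E]
Visit O → queue [E]
Visit E → queue []

Visit order: H, P, K, J, G, N, B, M, F, C, L, D, A, I, O, E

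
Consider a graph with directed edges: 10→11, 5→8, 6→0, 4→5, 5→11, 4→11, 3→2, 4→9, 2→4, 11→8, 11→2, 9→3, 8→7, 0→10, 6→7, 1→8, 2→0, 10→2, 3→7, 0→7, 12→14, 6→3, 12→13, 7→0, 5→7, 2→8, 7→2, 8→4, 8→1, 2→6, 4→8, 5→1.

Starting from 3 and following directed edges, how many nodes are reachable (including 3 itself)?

12

BFS from 3 visits: 3, 7, 2, 0, 8, 6, 4, 10, 1, 11, 9, 5
Reachable nodes: 12 of 15 total.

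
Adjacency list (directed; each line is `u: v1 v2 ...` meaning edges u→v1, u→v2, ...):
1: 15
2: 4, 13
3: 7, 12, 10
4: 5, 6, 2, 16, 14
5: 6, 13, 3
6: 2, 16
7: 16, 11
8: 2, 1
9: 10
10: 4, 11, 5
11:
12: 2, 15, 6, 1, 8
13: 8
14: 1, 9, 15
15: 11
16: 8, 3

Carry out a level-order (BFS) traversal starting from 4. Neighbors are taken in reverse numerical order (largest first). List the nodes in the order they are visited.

Visit 4; enqueue 16, 14, 6, 5, 2 → queue [16, 14, 6, 5, 2]
Visit 16; enqueue 8, 3 → queue [14, 6, 5, 2, 8, 3]
Visit 14; enqueue 15, 9, 1 → queue [6, 5, 2, 8, 3, 15, 9, 1]
Visit 6 → queue [5, 2, 8, 3, 15, 9, 1]
Visit 5; enqueue 13 → queue [2, 8, 3, 15, 9, 1, 13]
Visit 2 → queue [8, 3, 15, 9, 1, 13]
Visit 8 → queue [3, 15, 9, 1, 13]
Visit 3; enqueue 12, 10, 7 → queue [15, 9, 1, 13, 12, 10, 7]
Visit 15; enqueue 11 → queue [9, 1, 13, 12, 10, 7, 11]
Visit 9 → queue [1, 13, 12, 10, 7, 11]
Visit 1 → queue [13, 12, 10, 7, 11]
Visit 13 → queue [12, 10, 7, 11]
Visit 12 → queue [10, 7, 11]
Visit 10 → queue [7, 11]
Visit 7 → queue [11]
Visit 11 → queue []

4 -> 16 -> 14 -> 6 -> 5 -> 2 -> 8 -> 3 -> 15 -> 9 -> 1 -> 13 -> 12 -> 10 -> 7 -> 11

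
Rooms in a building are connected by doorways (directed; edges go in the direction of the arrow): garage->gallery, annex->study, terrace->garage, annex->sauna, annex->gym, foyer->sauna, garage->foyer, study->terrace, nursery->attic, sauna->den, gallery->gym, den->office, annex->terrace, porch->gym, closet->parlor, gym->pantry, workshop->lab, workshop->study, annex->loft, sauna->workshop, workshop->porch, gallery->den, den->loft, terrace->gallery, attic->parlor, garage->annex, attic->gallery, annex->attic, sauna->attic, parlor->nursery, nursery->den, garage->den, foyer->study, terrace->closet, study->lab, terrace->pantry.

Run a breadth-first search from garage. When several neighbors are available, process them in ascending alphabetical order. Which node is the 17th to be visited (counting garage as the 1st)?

closet

Visit garage; enqueue annex, den, foyer, gallery → queue [annex, den, foyer, gallery]
Visit annex; enqueue attic, gym, loft, sauna, study, terrace → queue [den, foyer, gallery, attic, gym, loft, sauna, study, terrace]
Visit den; enqueue office → queue [foyer, gallery, attic, gym, loft, sauna, study, terrace, office]
Visit foyer → queue [gallery, attic, gym, loft, sauna, study, terrace, office]
Visit gallery → queue [attic, gym, loft, sauna, study, terrace, office]
Visit attic; enqueue parlor → queue [gym, loft, sauna, study, terrace, office, parlor]
Visit gym; enqueue pantry → queue [loft, sauna, study, terrace, office, parlor, pantry]
Visit loft → queue [sauna, study, terrace, office, parlor, pantry]
Visit sauna; enqueue workshop → queue [study, terrace, office, parlor, pantry, workshop]
Visit study; enqueue lab → queue [terrace, office, parlor, pantry, workshop, lab]
Visit terrace; enqueue closet → queue [office, parlor, pantry, workshop, lab, closet]
Visit office → queue [parlor, pantry, workshop, lab, closet]
Visit parlor; enqueue nursery → queue [pantry, workshop, lab, closet, nursery]
Visit pantry → queue [workshop, lab, closet, nursery]
Visit workshop; enqueue porch → queue [lab, closet, nursery, porch]
Visit lab → queue [closet, nursery, porch]
Visit closet → queue [nursery, porch]
Visit nursery → queue [porch]
Visit porch → queue []

Visit order: garage, annex, den, foyer, gallery, attic, gym, loft, sauna, study, terrace, office, parlor, pantry, workshop, lab, closet, nursery, porch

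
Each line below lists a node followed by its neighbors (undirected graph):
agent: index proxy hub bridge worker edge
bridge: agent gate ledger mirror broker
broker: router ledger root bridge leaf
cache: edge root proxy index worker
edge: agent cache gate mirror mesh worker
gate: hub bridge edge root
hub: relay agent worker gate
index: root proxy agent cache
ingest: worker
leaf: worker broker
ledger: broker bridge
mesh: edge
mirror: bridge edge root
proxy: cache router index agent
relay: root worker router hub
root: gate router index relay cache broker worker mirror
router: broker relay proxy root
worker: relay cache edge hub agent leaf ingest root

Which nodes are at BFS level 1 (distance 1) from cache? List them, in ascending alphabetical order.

Level 0: cache
Level 1: edge, index, proxy, root, worker
Level 2: agent, broker, gate, hub, ingest, leaf, mesh, mirror, relay, router
Level 3: bridge, ledger

edge, index, proxy, root, worker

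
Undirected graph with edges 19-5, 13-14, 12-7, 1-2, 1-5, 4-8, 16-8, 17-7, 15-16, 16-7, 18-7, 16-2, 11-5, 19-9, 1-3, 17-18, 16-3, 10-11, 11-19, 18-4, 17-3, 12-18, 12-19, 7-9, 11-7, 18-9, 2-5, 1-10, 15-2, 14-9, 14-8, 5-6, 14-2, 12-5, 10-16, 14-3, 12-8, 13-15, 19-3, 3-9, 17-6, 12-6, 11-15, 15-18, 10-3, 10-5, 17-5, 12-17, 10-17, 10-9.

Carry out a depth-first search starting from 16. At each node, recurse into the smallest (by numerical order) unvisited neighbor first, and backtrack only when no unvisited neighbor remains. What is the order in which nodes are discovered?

16 -> 2 -> 1 -> 3 -> 9 -> 7 -> 11 -> 5 -> 6 -> 12 -> 8 -> 4 -> 18 -> 15 -> 13 -> 14 -> 17 -> 10 -> 19

Visit 16
16 → 2
2 → 1
1 → 3
3 → 9
9 → 7
7 → 11
11 → 5
5 → 6
6 → 12
12 → 8
8 → 4
4 → 18
18 → 15
15 → 13
13 → 14
18 → 17
17 → 10
12 → 19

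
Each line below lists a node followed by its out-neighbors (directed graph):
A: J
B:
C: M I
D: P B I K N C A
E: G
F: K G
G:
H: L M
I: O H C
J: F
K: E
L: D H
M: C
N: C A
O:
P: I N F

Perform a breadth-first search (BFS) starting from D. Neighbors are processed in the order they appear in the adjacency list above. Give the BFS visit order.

Visit D; enqueue P, B, I, K, N, C, A → queue [P, B, I, K, N, C, A]
Visit P; enqueue F → queue [B, I, K, N, C, A, F]
Visit B → queue [I, K, N, C, A, F]
Visit I; enqueue O, H → queue [K, N, C, A, F, O, H]
Visit K; enqueue E → queue [N, C, A, F, O, H, E]
Visit N → queue [C, A, F, O, H, E]
Visit C; enqueue M → queue [A, F, O, H, E, M]
Visit A; enqueue J → queue [F, O, H, E, M, J]
Visit F; enqueue G → queue [O, H, E, M, J, G]
Visit O → queue [H, E, M, J, G]
Visit H; enqueue L → queue [E, M, J, G, L]
Visit E → queue [M, J, G, L]
Visit M → queue [J, G, L]
Visit J → queue [G, L]
Visit G → queue [L]
Visit L → queue []

D, P, B, I, K, N, C, A, F, O, H, E, M, J, G, L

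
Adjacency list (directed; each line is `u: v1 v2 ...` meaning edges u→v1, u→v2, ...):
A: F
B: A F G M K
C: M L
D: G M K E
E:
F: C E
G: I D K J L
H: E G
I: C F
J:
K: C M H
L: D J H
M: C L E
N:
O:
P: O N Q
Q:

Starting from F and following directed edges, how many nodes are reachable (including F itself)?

11

BFS from F visits: F, C, E, M, L, D, J, H, G, K, I
Reachable nodes: 11 of 17 total.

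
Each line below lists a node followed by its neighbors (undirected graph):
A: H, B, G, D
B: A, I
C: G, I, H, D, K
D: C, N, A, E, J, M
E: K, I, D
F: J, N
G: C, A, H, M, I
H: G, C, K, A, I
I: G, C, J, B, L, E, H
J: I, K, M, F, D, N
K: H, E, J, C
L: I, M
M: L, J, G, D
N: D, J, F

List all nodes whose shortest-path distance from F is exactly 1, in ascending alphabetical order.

Level 0: F
Level 1: J, N
Level 2: D, I, K, M
Level 3: A, B, C, E, G, H, L

J, N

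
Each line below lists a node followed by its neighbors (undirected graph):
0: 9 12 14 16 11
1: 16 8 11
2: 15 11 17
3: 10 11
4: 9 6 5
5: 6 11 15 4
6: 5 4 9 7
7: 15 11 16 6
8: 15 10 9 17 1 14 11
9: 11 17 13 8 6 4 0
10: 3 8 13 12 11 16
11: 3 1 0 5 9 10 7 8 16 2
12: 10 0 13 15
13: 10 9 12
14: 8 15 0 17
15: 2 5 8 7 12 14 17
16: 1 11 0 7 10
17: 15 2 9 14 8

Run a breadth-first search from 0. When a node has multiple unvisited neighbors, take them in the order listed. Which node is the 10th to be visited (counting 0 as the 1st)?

Visit 0; enqueue 9, 12, 14, 16, 11 → queue [9, 12, 14, 16, 11]
Visit 9; enqueue 17, 13, 8, 6, 4 → queue [12, 14, 16, 11, 17, 13, 8, 6, 4]
Visit 12; enqueue 10, 15 → queue [14, 16, 11, 17, 13, 8, 6, 4, 10, 15]
Visit 14 → queue [16, 11, 17, 13, 8, 6, 4, 10, 15]
Visit 16; enqueue 1, 7 → queue [11, 17, 13, 8, 6, 4, 10, 15, 1, 7]
Visit 11; enqueue 3, 5, 2 → queue [17, 13, 8, 6, 4, 10, 15, 1, 7, 3, 5, 2]
Visit 17 → queue [13, 8, 6, 4, 10, 15, 1, 7, 3, 5, 2]
Visit 13 → queue [8, 6, 4, 10, 15, 1, 7, 3, 5, 2]
Visit 8 → queue [6, 4, 10, 15, 1, 7, 3, 5, 2]
Visit 6 → queue [4, 10, 15, 1, 7, 3, 5, 2]
Visit 4 → queue [10, 15, 1, 7, 3, 5, 2]
Visit 10 → queue [15, 1, 7, 3, 5, 2]
Visit 15 → queue [1, 7, 3, 5, 2]
Visit 1 → queue [7, 3, 5, 2]
Visit 7 → queue [3, 5, 2]
Visit 3 → queue [5, 2]
Visit 5 → queue [2]
Visit 2 → queue []

Visit order: 0, 9, 12, 14, 16, 11, 17, 13, 8, 6, 4, 10, 15, 1, 7, 3, 5, 2

6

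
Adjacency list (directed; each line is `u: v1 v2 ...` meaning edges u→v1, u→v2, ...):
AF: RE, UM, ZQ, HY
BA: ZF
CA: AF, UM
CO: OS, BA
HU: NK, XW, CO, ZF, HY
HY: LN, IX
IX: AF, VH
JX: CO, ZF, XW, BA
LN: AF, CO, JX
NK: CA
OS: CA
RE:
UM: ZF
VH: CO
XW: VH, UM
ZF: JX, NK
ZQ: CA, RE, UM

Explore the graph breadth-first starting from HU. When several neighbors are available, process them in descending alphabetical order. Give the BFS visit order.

HU, ZF, XW, NK, HY, CO, JX, VH, UM, CA, LN, IX, OS, BA, AF, ZQ, RE

Visit HU; enqueue ZF, XW, NK, HY, CO → queue [ZF, XW, NK, HY, CO]
Visit ZF; enqueue JX → queue [XW, NK, HY, CO, JX]
Visit XW; enqueue VH, UM → queue [NK, HY, CO, JX, VH, UM]
Visit NK; enqueue CA → queue [HY, CO, JX, VH, UM, CA]
Visit HY; enqueue LN, IX → queue [CO, JX, VH, UM, CA, LN, IX]
Visit CO; enqueue OS, BA → queue [JX, VH, UM, CA, LN, IX, OS, BA]
Visit JX → queue [VH, UM, CA, LN, IX, OS, BA]
Visit VH → queue [UM, CA, LN, IX, OS, BA]
Visit UM → queue [CA, LN, IX, OS, BA]
Visit CA; enqueue AF → queue [LN, IX, OS, BA, AF]
Visit LN → queue [IX, OS, BA, AF]
Visit IX → queue [OS, BA, AF]
Visit OS → queue [BA, AF]
Visit BA → queue [AF]
Visit AF; enqueue ZQ, RE → queue [ZQ, RE]
Visit ZQ → queue [RE]
Visit RE → queue []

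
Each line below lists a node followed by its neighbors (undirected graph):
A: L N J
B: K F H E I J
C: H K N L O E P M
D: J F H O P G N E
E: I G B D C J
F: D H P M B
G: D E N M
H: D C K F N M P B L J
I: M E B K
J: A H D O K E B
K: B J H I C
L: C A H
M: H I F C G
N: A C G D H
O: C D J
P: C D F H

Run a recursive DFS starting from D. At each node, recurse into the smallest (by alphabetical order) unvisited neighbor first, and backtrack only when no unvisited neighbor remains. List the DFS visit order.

Visit D
D → E
E → B
B → F
F → H
H → C
C → K
K → I
I → M
M → G
G → N
N → A
A → J
J → O
A → L
C → P

D, E, B, F, H, C, K, I, M, G, N, A, J, O, L, P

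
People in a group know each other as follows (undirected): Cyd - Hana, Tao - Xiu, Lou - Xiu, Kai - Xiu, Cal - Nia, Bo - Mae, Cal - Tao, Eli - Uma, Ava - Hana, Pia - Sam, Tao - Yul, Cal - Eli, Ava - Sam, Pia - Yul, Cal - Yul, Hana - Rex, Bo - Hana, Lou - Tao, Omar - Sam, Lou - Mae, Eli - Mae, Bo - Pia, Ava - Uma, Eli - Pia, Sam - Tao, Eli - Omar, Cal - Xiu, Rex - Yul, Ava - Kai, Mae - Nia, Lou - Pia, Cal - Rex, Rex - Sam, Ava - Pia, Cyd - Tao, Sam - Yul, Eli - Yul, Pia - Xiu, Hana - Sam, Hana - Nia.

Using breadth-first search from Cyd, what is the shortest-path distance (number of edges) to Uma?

3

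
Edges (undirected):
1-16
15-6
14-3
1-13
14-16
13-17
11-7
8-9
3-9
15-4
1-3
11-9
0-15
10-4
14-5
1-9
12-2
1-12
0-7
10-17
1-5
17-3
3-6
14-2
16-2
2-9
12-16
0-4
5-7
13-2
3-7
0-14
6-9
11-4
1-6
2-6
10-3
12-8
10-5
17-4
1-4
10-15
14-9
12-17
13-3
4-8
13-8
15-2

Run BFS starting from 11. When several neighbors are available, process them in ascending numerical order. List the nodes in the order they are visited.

Visit 11; enqueue 4, 7, 9 → queue [4, 7, 9]
Visit 4; enqueue 0, 1, 8, 10, 15, 17 → queue [7, 9, 0, 1, 8, 10, 15, 17]
Visit 7; enqueue 3, 5 → queue [9, 0, 1, 8, 10, 15, 17, 3, 5]
Visit 9; enqueue 2, 6, 14 → queue [0, 1, 8, 10, 15, 17, 3, 5, 2, 6, 14]
Visit 0 → queue [1, 8, 10, 15, 17, 3, 5, 2, 6, 14]
Visit 1; enqueue 12, 13, 16 → queue [8, 10, 15, 17, 3, 5, 2, 6, 14, 12, 13, 16]
Visit 8 → queue [10, 15, 17, 3, 5, 2, 6, 14, 12, 13, 16]
Visit 10 → queue [15, 17, 3, 5, 2, 6, 14, 12, 13, 16]
Visit 15 → queue [17, 3, 5, 2, 6, 14, 12, 13, 16]
Visit 17 → queue [3, 5, 2, 6, 14, 12, 13, 16]
Visit 3 → queue [5, 2, 6, 14, 12, 13, 16]
Visit 5 → queue [2, 6, 14, 12, 13, 16]
Visit 2 → queue [6, 14, 12, 13, 16]
Visit 6 → queue [14, 12, 13, 16]
Visit 14 → queue [12, 13, 16]
Visit 12 → queue [13, 16]
Visit 13 → queue [16]
Visit 16 → queue []

11 4 7 9 0 1 8 10 15 17 3 5 2 6 14 12 13 16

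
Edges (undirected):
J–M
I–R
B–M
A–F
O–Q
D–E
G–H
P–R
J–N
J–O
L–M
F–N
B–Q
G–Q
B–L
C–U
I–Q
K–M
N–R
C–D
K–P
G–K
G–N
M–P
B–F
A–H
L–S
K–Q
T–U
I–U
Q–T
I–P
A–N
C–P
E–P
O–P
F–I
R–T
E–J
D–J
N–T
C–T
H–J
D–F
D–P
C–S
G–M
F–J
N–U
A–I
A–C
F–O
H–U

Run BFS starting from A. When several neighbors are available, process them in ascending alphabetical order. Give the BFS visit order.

A, C, F, H, I, N, D, P, S, T, U, B, J, O, G, Q, R, E, K, M, L

Visit A; enqueue C, F, H, I, N → queue [C, F, H, I, N]
Visit C; enqueue D, P, S, T, U → queue [F, H, I, N, D, P, S, T, U]
Visit F; enqueue B, J, O → queue [H, I, N, D, P, S, T, U, B, J, O]
Visit H; enqueue G → queue [I, N, D, P, S, T, U, B, J, O, G]
Visit I; enqueue Q, R → queue [N, D, P, S, T, U, B, J, O, G, Q, R]
Visit N → queue [D, P, S, T, U, B, J, O, G, Q, R]
Visit D; enqueue E → queue [P, S, T, U, B, J, O, G, Q, R, E]
Visit P; enqueue K, M → queue [S, T, U, B, J, O, G, Q, R, E, K, M]
Visit S; enqueue L → queue [T, U, B, J, O, G, Q, R, E, K, M, L]
Visit T → queue [U, B, J, O, G, Q, R, E, K, M, L]
Visit U → queue [B, J, O, G, Q, R, E, K, M, L]
Visit B → queue [J, O, G, Q, R, E, K, M, L]
Visit J → queue [O, G, Q, R, E, K, M, L]
Visit O → queue [G, Q, R, E, K, M, L]
Visit G → queue [Q, R, E, K, M, L]
Visit Q → queue [R, E, K, M, L]
Visit R → queue [E, K, M, L]
Visit E → queue [K, M, L]
Visit K → queue [M, L]
Visit M → queue [L]
Visit L → queue []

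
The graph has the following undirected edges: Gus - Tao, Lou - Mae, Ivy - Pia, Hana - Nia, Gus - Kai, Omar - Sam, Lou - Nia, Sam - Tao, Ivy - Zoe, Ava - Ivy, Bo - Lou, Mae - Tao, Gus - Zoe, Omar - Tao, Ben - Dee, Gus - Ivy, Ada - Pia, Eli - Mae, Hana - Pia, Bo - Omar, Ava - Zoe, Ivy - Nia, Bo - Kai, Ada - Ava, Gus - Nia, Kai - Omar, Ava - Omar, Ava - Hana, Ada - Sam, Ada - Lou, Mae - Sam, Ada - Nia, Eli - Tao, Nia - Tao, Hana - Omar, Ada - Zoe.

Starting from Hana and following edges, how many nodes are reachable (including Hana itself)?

BFS from Hana visits: Hana, Pia, Omar, Nia, Ava, Ivy, Ada, Tao, Sam, Kai, Bo, Lou, Gus, Zoe, Mae, Eli
Reachable nodes: 16 of 18 total.

16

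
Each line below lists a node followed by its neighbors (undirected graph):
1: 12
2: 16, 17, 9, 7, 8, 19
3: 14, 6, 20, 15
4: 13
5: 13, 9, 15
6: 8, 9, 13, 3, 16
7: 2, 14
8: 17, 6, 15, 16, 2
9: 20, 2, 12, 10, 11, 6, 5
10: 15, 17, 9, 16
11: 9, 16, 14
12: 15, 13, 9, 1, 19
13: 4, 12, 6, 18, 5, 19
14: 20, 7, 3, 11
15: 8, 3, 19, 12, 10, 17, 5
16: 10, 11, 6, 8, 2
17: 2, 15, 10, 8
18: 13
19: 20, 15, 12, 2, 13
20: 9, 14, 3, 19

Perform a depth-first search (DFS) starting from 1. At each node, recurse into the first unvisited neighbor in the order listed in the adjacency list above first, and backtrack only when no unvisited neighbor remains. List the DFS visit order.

Visit 1
1 → 12
12 → 15
15 → 8
8 → 17
17 → 2
2 → 16
16 → 10
10 → 9
9 → 20
20 → 14
14 → 7
14 → 3
3 → 6
6 → 13
13 → 4
13 → 18
13 → 5
13 → 19
14 → 11

1, 12, 15, 8, 17, 2, 16, 10, 9, 20, 14, 7, 3, 6, 13, 4, 18, 5, 19, 11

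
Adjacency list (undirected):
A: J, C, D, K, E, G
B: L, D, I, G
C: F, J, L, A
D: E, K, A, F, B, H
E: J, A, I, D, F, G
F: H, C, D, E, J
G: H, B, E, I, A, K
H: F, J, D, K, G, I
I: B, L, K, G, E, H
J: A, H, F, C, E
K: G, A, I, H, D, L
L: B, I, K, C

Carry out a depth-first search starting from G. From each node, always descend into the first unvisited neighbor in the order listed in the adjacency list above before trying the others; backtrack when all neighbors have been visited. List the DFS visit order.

Visit G
G → H
H → F
F → C
C → J
J → A
A → D
D → E
E → I
I → B
B → L
L → K

G, H, F, C, J, A, D, E, I, B, L, K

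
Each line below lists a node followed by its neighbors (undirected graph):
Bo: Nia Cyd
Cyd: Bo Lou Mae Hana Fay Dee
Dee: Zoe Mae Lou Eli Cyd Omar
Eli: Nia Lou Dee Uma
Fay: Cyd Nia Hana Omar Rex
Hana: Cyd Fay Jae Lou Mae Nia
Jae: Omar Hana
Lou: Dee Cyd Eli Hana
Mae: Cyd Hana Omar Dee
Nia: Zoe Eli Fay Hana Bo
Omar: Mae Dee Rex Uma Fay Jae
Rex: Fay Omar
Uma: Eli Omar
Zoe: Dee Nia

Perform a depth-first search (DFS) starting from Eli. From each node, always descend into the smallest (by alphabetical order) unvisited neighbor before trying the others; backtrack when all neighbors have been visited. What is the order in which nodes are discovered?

Visit Eli
Eli → Dee
Dee → Cyd
Cyd → Bo
Bo → Nia
Nia → Fay
Fay → Hana
Hana → Jae
Jae → Omar
Omar → Mae
Omar → Rex
Omar → Uma
Hana → Lou
Nia → Zoe

Eli, Dee, Cyd, Bo, Nia, Fay, Hana, Jae, Omar, Mae, Rex, Uma, Lou, Zoe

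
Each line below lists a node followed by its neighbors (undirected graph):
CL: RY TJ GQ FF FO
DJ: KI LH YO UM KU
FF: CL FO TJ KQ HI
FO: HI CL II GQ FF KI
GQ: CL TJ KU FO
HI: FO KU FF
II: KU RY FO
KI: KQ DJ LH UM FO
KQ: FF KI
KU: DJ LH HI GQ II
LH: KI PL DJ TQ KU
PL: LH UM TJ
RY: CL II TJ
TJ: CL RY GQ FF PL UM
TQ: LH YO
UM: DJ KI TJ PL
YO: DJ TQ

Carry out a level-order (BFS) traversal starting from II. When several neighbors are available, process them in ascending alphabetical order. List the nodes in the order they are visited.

II, FO, KU, RY, CL, FF, GQ, HI, KI, DJ, LH, TJ, KQ, UM, YO, PL, TQ

Visit II; enqueue FO, KU, RY → queue [FO, KU, RY]
Visit FO; enqueue CL, FF, GQ, HI, KI → queue [KU, RY, CL, FF, GQ, HI, KI]
Visit KU; enqueue DJ, LH → queue [RY, CL, FF, GQ, HI, KI, DJ, LH]
Visit RY; enqueue TJ → queue [CL, FF, GQ, HI, KI, DJ, LH, TJ]
Visit CL → queue [FF, GQ, HI, KI, DJ, LH, TJ]
Visit FF; enqueue KQ → queue [GQ, HI, KI, DJ, LH, TJ, KQ]
Visit GQ → queue [HI, KI, DJ, LH, TJ, KQ]
Visit HI → queue [KI, DJ, LH, TJ, KQ]
Visit KI; enqueue UM → queue [DJ, LH, TJ, KQ, UM]
Visit DJ; enqueue YO → queue [LH, TJ, KQ, UM, YO]
Visit LH; enqueue PL, TQ → queue [TJ, KQ, UM, YO, PL, TQ]
Visit TJ → queue [KQ, UM, YO, PL, TQ]
Visit KQ → queue [UM, YO, PL, TQ]
Visit UM → queue [YO, PL, TQ]
Visit YO → queue [PL, TQ]
Visit PL → queue [TQ]
Visit TQ → queue []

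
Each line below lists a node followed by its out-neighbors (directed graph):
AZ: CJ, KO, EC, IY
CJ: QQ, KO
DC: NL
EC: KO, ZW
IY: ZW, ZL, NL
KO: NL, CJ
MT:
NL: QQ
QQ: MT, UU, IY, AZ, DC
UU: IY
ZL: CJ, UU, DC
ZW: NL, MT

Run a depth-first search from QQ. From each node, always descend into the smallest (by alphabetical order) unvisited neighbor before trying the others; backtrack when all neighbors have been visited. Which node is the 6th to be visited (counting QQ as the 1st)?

Visit QQ
QQ → AZ
AZ → CJ
CJ → KO
KO → NL
AZ → EC
EC → ZW
ZW → MT
AZ → IY
IY → ZL
ZL → DC
ZL → UU

Visit order: QQ, AZ, CJ, KO, NL, EC, ZW, MT, IY, ZL, DC, UU

EC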